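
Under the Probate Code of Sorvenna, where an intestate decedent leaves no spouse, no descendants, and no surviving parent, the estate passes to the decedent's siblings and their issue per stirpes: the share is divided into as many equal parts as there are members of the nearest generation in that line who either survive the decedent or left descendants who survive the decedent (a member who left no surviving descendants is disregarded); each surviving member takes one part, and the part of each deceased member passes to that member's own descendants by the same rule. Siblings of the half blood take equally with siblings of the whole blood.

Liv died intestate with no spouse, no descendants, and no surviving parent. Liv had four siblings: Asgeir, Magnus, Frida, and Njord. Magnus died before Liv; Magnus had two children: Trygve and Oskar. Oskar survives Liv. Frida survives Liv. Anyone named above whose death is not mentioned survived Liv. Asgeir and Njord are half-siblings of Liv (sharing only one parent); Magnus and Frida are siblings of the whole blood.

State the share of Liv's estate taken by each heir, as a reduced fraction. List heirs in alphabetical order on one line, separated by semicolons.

Asgeir 1/4; Frida 1/4; Njord 1/4; Oskar 1/8; Trygve 1/8

No spouse, descendants, or parent survives, so the estate passes to Liv's siblings per stirpes.
Half-blood and whole-blood siblings take equally under the stated rule.
The estate is divided into 4 equal shares of 1/4 among Asgeir, Magnus, Frida, Njord.
Asgeir is living and takes 1/4.
Magnus predeceased; the 1/4 allotted to Magnus's branch passes to Magnus's issue by representation.
The 1/4 is divided into 2 equal shares of 1/8 among Trygve, Oskar.
Trygve is living and takes 1/8.
Oskar is living and takes 1/8.
Frida is living and takes 1/4.
Njord is living and takes 1/4.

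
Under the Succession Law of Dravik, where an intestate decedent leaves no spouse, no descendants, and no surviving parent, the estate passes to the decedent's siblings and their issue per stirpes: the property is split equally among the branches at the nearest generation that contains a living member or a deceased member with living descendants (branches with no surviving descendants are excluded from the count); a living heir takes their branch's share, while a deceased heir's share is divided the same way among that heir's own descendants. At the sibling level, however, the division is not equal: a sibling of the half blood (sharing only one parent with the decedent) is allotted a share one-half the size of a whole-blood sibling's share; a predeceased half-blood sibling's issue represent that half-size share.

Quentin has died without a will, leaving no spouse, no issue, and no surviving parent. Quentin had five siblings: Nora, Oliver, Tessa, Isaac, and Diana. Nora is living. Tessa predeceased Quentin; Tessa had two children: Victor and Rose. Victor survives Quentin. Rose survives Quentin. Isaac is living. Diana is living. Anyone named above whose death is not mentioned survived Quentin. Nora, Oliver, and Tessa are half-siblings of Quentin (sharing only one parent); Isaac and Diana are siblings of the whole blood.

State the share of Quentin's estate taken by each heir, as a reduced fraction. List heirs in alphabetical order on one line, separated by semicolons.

No spouse, descendants, or parent survives, so the estate passes to Quentin's siblings per stirpes.
Half-blood siblings count for one-half the weight of whole-blood siblings at the initial division.
Dividing 1 in proportion to weights (total weight 7/2): Nora (weight 1/2) → 1/7; Oliver (weight 1/2) → 1/7; Tessa (weight 1/2) → 1/7; Isaac (weight 1) → 2/7; Diana (weight 1) → 2/7.
Nora is living and takes 1/7.
Oliver is living and takes 1/7.
Tessa predeceased; the 1/7 allotted to Tessa's branch passes to Tessa's issue by representation.
The 1/7 is divided into 2 equal shares of 1/14 among Victor, Rose.
Victor is living and takes 1/14.
Rose is living and takes 1/14.
Isaac is living and takes 2/7.
Diana is living and takes 2/7.

Diana 2/7; Isaac 2/7; Nora 1/7; Oliver 1/7; Rose 1/14; Victor 1/14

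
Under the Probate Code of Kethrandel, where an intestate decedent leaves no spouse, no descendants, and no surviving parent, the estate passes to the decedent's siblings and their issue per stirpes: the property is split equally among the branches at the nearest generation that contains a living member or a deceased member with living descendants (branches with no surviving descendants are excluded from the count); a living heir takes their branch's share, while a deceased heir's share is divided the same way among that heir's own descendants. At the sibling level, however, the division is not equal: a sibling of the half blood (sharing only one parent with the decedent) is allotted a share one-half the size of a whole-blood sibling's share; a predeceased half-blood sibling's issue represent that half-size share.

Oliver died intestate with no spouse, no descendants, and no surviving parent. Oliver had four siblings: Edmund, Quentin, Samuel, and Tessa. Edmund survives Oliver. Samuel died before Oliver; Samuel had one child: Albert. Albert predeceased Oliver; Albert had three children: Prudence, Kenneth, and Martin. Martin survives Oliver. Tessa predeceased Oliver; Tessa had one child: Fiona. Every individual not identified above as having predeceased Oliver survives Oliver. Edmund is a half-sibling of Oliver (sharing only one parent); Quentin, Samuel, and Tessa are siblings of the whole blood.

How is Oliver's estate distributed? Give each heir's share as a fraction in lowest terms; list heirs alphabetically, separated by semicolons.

No spouse, descendants, or parent survives, so the estate passes to Oliver's siblings per stirpes.
Half-blood siblings count for one-half the weight of whole-blood siblings at the initial division.
Dividing 1 in proportion to weights (total weight 7/2): Edmund (weight 1/2) → 1/7; Quentin (weight 1) → 2/7; Samuel (weight 1) → 2/7; Tessa (weight 1) → 2/7.
Edmund is living and takes 1/7.
Quentin is living and takes 2/7.
Samuel predeceased; the 2/7 allotted to Samuel's branch passes to Samuel's issue by representation.
Albert's line is the sole branch at this level, so the full 2/7 passes to Albert's issue by representation.
The 2/7 is divided into 3 equal shares of 2/21 among Prudence, Kenneth, Martin.
Prudence is living and takes 2/21.
Kenneth is living and takes 2/21.
Martin is living and takes 2/21.
Tessa predeceased; the 2/7 allotted to Tessa's branch passes to Tessa's issue by representation.
Fiona is the sole taker at this level and receives the full 2/7.

Edmund 1/7; Fiona 2/7; Kenneth 2/21; Martin 2/21; Prudence 2/21; Quentin 2/7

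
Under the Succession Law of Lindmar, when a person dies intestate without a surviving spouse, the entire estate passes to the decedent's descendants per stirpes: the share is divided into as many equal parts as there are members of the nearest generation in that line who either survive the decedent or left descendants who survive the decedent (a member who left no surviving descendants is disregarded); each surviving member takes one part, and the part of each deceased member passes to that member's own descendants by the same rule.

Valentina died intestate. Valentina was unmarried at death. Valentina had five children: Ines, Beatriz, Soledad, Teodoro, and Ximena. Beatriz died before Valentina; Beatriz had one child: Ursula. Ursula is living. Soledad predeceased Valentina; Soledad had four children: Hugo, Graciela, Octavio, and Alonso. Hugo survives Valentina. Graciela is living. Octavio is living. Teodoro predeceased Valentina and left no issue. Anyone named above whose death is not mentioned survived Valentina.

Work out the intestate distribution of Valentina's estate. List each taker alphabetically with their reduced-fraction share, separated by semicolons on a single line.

Alonso 1/16; Graciela 1/16; Hugo 1/16; Ines 1/4; Octavio 1/16; Ursula 1/4; Ximena 1/4

There is no surviving spouse, so the entire estate passes to Valentina's descendants per stirpes.
Teodoro left no surviving issue, so that branch lapses and is disregarded.
The estate is divided into 4 equal shares of 1/4 among Ines, Beatriz, Soledad, Ximena.
Ines is living and takes 1/4.
Beatriz predeceased; the 1/4 allotted to Beatriz's branch passes to Beatriz's issue by representation.
Ursula is the sole taker at this level and receives the full 1/4.
Soledad predeceased; the 1/4 allotted to Soledad's branch passes to Soledad's issue by representation.
The 1/4 is divided into 4 equal shares of 1/16 among Hugo, Graciela, Octavio, Alonso.
Hugo is living and takes 1/16.
Graciela is living and takes 1/16.
Octavio is living and takes 1/16.
Alonso is living and takes 1/16.
Ximena is living and takes 1/4.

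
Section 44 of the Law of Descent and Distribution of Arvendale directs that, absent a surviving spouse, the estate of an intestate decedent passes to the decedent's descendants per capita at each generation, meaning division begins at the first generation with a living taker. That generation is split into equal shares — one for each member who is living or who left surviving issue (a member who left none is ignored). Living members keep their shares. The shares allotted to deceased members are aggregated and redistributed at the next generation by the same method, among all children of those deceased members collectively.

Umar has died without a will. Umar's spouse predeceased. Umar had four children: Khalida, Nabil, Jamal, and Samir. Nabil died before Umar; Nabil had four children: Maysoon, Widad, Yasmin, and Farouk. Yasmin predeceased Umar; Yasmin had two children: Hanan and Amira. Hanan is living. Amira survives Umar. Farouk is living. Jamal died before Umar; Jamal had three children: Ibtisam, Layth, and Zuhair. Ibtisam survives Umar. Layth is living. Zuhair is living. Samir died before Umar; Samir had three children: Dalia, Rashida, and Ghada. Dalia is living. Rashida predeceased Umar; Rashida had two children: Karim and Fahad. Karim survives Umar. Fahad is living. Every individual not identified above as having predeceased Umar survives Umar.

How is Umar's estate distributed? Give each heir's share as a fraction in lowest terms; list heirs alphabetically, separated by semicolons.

Amira 3/80; Dalia 3/40; Fahad 3/80; Farouk 3/40; Ghada 3/40; Hanan 3/80; Ibtisam 3/40; Karim 3/80; Khalida 1/4; Layth 3/40; Maysoon 3/40; Widad 3/40; Zuhair 3/40

There is no surviving spouse, so the entire estate passes to Umar's descendants per capita at each generation.
At generation 1 (Khalida, Nabil, Jamal, Samir) there are 4 shares of (1)/4 = 1/4 each.
Living: Khalida — each takes 1/4.
Deceased: Nabil, Jamal, and Samir. Their combined 3/4 is pooled and carried to generation 2.
At generation 2 (Maysoon, Widad, Yasmin, Farouk, Ibtisam, Layth, Zuhair, Dalia, Rashida, Ghada) there are 10 shares of (3/4)/10 = 3/40 each.
Living: Maysoon, Widad, Farouk, Ibtisam, Layth, Zuhair, Dalia, and Ghada — each takes 3/40.
Deceased: Yasmin and Rashida. Their combined 3/20 is pooled and carried to generation 3.
At generation 3 (Hanan, Amira, Karim, Fahad) there are 4 shares of (3/20)/4 = 3/80 each.
Living: Hanan, Amira, Karim, and Fahad — each takes 3/80.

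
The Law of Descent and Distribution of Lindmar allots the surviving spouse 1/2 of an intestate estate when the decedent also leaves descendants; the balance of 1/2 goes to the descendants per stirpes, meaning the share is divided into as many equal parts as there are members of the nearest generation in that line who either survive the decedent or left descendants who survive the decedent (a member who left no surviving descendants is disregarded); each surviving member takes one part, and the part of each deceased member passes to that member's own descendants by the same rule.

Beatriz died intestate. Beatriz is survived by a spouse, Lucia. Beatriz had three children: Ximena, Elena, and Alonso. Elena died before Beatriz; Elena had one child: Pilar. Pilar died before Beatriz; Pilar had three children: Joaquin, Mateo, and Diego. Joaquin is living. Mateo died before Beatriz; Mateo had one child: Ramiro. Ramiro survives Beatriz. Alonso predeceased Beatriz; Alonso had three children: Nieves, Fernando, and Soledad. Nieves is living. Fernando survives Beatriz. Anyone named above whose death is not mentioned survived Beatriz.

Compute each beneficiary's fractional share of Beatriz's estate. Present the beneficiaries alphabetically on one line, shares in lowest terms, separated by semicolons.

Diego 1/18; Fernando 1/18; Joaquin 1/18; Lucia 1/2; Nieves 1/18; Ramiro 1/18; Soledad 1/18; Ximena 1/6

Lucia, as surviving spouse, takes 1/2.
The remaining 1/2 passes to Beatriz's descendants per stirpes.
The 1/2 is divided into 3 equal shares of 1/6 among Ximena, Elena, Alonso.
Ximena is living and takes 1/6.
Elena predeceased; the 1/6 allotted to Elena's branch passes to Elena's issue by representation.
Pilar's line is the sole branch at this level, so the full 1/6 passes to Pilar's issue by representation.
The 1/6 is divided into 3 equal shares of 1/18 among Joaquin, Mateo, Diego.
Joaquin is living and takes 1/18.
Mateo predeceased; the 1/18 allotted to Mateo's branch passes to Mateo's issue by representation.
Ramiro is the sole taker at this level and receives the full 1/18.
Diego is living and takes 1/18.
Alonso predeceased; the 1/6 allotted to Alonso's branch passes to Alonso's issue by representation.
The 1/6 is divided into 3 equal shares of 1/18 among Nieves, Fernando, Soledad.
Nieves is living and takes 1/18.
Fernando is living and takes 1/18.
Soledad is living and takes 1/18.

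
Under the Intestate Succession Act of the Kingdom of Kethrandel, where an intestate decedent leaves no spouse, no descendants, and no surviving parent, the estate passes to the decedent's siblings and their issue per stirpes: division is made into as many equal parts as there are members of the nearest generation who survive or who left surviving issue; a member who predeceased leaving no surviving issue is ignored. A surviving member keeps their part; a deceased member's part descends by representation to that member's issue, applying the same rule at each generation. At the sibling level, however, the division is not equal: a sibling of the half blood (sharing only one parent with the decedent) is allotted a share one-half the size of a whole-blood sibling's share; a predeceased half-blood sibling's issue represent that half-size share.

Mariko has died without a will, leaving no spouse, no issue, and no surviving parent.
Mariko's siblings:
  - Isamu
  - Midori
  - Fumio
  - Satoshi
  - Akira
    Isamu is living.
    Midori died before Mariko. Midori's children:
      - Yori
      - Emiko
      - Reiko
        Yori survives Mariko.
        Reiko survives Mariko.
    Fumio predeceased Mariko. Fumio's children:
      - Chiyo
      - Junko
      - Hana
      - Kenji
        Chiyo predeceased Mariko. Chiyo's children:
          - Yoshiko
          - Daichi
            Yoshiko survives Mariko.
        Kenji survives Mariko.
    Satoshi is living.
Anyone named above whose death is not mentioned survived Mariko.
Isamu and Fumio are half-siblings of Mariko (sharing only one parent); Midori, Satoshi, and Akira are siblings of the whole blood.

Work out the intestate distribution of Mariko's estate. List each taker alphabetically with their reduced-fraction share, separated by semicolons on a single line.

Akira 1/4; Daichi 1/64; Emiko 1/12; Hana 1/32; Isamu 1/8; Junko 1/32; Kenji 1/32; Reiko 1/12; Satoshi 1/4; Yori 1/12; Yoshiko 1/64

No spouse, descendants, or parent survives, so the estate passes to Mariko's siblings per stirpes.
Half-blood siblings count for one-half the weight of whole-blood siblings at the initial division.
Dividing 1 in proportion to weights (total weight 4): Isamu (weight 1/2) → 1/8; Midori (weight 1) → 1/4; Fumio (weight 1/2) → 1/8; Satoshi (weight 1) → 1/4; Akira (weight 1) → 1/4.
Isamu is living and takes 1/8.
Midori predeceased; the 1/4 allotted to Midori's branch passes to Midori's issue by representation.
The 1/4 is divided into 3 equal shares of 1/12 among Yori, Emiko, Reiko.
Yori is living and takes 1/12.
Emiko is living and takes 1/12.
Reiko is living and takes 1/12.
Fumio predeceased; the 1/8 allotted to Fumio's branch passes to Fumio's issue by representation.
The 1/8 is divided into 4 equal shares of 1/32 among Chiyo, Junko, Hana, Kenji.
Chiyo predeceased; the 1/32 allotted to Chiyo's branch passes to Chiyo's issue by representation.
The 1/32 is divided into 2 equal shares of 1/64 among Yoshiko, Daichi.
Yoshiko is living and takes 1/64.
Daichi is living and takes 1/64.
Junko is living and takes 1/32.
Hana is living and takes 1/32.
Kenji is living and takes 1/32.
Satoshi is living and takes 1/4.
Akira is living and takes 1/4.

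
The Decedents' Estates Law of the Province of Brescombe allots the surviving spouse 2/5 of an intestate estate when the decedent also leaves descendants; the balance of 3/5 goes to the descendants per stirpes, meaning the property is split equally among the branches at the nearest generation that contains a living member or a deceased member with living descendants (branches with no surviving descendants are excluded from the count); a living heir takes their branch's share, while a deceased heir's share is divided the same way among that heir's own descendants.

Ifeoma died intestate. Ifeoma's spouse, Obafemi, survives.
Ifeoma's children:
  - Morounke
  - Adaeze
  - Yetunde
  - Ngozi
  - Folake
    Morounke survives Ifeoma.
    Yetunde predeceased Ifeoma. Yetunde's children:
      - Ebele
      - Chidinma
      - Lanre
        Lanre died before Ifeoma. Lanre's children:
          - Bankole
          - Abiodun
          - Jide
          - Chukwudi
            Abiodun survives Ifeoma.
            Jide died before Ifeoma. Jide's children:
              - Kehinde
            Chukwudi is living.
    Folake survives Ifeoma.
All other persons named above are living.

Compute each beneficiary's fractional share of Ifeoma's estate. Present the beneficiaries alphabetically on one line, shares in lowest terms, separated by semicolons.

Obafemi, as surviving spouse, takes 2/5.
The remaining 3/5 passes to Ifeoma's descendants per stirpes.
The 3/5 is divided into 5 equal shares of 3/25 among Morounke, Adaeze, Yetunde, Ngozi, Folake.
Morounke is living and takes 3/25.
Adaeze is living and takes 3/25.
Yetunde predeceased; the 3/25 allotted to Yetunde's branch passes to Yetunde's issue by representation.
The 3/25 is divided into 3 equal shares of 1/25 among Ebele, Chidinma, Lanre.
Ebele is living and takes 1/25.
Chidinma is living and takes 1/25.
Lanre predeceased; the 1/25 allotted to Lanre's branch passes to Lanre's issue by representation.
The 1/25 is divided into 4 equal shares of 1/100 among Bankole, Abiodun, Jide, Chukwudi.
Bankole is living and takes 1/100.
Abiodun is living and takes 1/100.
Jide predeceased; the 1/100 allotted to Jide's branch passes to Jide's issue by representation.
Kehinde is the sole taker at this level and receives the full 1/100.
Chukwudi is living and takes 1/100.
Ngozi is living and takes 3/25.
Folake is living and takes 3/25.

Abiodun 1/100; Adaeze 3/25; Bankole 1/100; Chidinma 1/25; Chukwudi 1/100; Ebele 1/25; Folake 3/25; Kehinde 1/100; Morounke 3/25; Ngozi 3/25; Obafemi 2/5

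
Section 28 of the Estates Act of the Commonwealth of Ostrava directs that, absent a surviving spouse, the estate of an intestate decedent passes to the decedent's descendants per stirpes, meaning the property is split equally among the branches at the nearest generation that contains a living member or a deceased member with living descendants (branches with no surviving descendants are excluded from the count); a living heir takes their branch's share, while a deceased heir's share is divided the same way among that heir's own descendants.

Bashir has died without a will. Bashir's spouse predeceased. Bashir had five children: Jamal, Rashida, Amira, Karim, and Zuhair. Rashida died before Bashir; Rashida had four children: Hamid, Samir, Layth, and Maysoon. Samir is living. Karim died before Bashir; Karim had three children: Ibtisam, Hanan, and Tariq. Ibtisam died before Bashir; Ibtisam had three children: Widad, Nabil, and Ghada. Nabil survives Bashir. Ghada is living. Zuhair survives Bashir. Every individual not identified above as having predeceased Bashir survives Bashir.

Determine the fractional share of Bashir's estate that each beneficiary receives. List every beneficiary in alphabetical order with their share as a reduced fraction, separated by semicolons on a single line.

Amira 1/5; Ghada 1/45; Hamid 1/20; Hanan 1/15; Jamal 1/5; Layth 1/20; Maysoon 1/20; Nabil 1/45; Samir 1/20; Tariq 1/15; Widad 1/45; Zuhair 1/5

There is no surviving spouse, so the entire estate passes to Bashir's descendants per stirpes.
The estate is divided into 5 equal shares of 1/5 among Jamal, Rashida, Amira, Karim, Zuhair.
Jamal is living and takes 1/5.
Rashida predeceased; the 1/5 allotted to Rashida's branch passes to Rashida's issue by representation.
The 1/5 is divided into 4 equal shares of 1/20 among Hamid, Samir, Layth, Maysoon.
Hamid is living and takes 1/20.
Samir is living and takes 1/20.
Layth is living and takes 1/20.
Maysoon is living and takes 1/20.
Amira is living and takes 1/5.
Karim predeceased; the 1/5 allotted to Karim's branch passes to Karim's issue by representation.
The 1/5 is divided into 3 equal shares of 1/15 among Ibtisam, Hanan, Tariq.
Ibtisam predeceased; the 1/15 allotted to Ibtisam's branch passes to Ibtisam's issue by representation.
The 1/15 is divided into 3 equal shares of 1/45 among Widad, Nabil, Ghada.
Widad is living and takes 1/45.
Nabil is living and takes 1/45.
Ghada is living and takes 1/45.
Hanan is living and takes 1/15.
Tariq is living and takes 1/15.
Zuhair is living and takes 1/5.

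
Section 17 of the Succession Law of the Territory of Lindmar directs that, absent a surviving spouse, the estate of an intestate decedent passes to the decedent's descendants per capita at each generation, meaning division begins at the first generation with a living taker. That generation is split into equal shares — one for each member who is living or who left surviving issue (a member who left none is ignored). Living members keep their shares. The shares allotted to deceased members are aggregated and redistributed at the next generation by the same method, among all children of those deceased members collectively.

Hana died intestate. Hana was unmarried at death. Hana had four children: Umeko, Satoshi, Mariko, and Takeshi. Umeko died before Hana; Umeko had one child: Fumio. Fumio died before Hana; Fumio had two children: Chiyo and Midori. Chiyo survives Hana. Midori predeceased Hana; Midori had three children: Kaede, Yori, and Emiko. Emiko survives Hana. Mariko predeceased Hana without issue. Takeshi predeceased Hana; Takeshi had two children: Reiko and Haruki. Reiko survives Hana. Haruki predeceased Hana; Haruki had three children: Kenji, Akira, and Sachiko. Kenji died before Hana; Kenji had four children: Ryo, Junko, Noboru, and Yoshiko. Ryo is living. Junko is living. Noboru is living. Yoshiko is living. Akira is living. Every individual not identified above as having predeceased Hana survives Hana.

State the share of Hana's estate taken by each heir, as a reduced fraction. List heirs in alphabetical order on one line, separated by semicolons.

There is no surviving spouse, so the entire estate passes to Hana's descendants per capita at each generation.
At generation 1 (Umeko, Satoshi, Takeshi) there are 3 shares of (1)/3 = 1/3 each.
Living: Satoshi — each takes 1/3.
Deceased: Umeko and Takeshi. Their combined 2/3 is pooled and carried to generation 2.
At generation 2 (Fumio, Reiko, Haruki) there are 3 shares of (2/3)/3 = 2/9 each.
Living: Reiko — each takes 2/9.
Deceased: Fumio and Haruki. Their combined 4/9 is pooled and carried to generation 3.
At generation 3 (Chiyo, Midori, Kenji, Akira, Sachiko) there are 5 shares of (4/9)/5 = 4/45 each.
Living: Chiyo, Akira, and Sachiko — each takes 4/45.
Deceased: Midori and Kenji. Their combined 8/45 is pooled and carried to generation 4.
At generation 4 (Kaede, Yori, Emiko, Ryo, Junko, Noboru, Yoshiko) there are 7 shares of (8/45)/7 = 8/315 each.
Living: Kaede, Yori, Emiko, Ryo, Junko, Noboru, and Yoshiko — each takes 8/315.

Akira 4/45; Chiyo 4/45; Emiko 8/315; Junko 8/315; Kaede 8/315; Noboru 8/315; Reiko 2/9; Ryo 8/315; Sachiko 4/45; Satoshi 1/3; Yori 8/315; Yoshiko 8/315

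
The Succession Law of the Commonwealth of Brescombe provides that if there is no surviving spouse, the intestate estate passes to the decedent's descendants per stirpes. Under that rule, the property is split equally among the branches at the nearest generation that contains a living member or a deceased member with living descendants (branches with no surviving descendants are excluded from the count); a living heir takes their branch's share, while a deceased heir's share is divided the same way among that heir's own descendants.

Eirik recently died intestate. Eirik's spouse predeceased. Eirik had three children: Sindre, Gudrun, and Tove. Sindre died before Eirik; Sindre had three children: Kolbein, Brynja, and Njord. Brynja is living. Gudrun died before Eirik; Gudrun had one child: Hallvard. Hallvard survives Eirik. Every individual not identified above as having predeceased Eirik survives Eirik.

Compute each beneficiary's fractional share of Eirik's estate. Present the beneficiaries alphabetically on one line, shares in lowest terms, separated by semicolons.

There is no surviving spouse, so the entire estate passes to Eirik's descendants per stirpes.
The estate is divided into 3 equal shares of 1/3 among Sindre, Gudrun, Tove.
Sindre predeceased; the 1/3 allotted to Sindre's branch passes to Sindre's issue by representation.
The 1/3 is divided into 3 equal shares of 1/9 among Kolbein, Brynja, Njord.
Kolbein is living and takes 1/9.
Brynja is living and takes 1/9.
Njord is living and takes 1/9.
Gudrun predeceased; the 1/3 allotted to Gudrun's branch passes to Gudrun's issue by representation.
Hallvard is the sole taker at this level and receives the full 1/3.
Tove is living and takes 1/3.

Brynja 1/9; Hallvard 1/3; Kolbein 1/9; Njord 1/9; Tove 1/3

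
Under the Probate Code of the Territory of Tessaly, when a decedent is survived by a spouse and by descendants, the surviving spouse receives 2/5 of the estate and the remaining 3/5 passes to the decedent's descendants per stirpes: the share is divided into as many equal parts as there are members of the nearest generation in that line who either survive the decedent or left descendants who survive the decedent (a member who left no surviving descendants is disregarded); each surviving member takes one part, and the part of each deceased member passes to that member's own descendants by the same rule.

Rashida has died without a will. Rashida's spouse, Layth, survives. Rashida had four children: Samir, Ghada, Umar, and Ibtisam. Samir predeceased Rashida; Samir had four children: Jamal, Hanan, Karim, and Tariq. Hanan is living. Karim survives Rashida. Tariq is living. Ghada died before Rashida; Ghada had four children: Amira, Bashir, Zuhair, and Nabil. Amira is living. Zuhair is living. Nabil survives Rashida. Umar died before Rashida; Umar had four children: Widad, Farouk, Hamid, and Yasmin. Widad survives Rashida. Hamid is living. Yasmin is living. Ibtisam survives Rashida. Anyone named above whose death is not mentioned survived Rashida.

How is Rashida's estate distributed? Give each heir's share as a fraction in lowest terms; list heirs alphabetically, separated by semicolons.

Layth, as surviving spouse, takes 2/5.
The remaining 3/5 passes to Rashida's descendants per stirpes.
The 3/5 is divided into 4 equal shares of 3/20 among Samir, Ghada, Umar, Ibtisam.
Samir predeceased; the 3/20 allotted to Samir's branch passes to Samir's issue by representation.
The 3/20 is divided into 4 equal shares of 3/80 among Jamal, Hanan, Karim, Tariq.
Jamal is living and takes 3/80.
Hanan is living and takes 3/80.
Karim is living and takes 3/80.
Tariq is living and takes 3/80.
Ghada predeceased; the 3/20 allotted to Ghada's branch passes to Ghada's issue by representation.
The 3/20 is divided into 4 equal shares of 3/80 among Amira, Bashir, Zuhair, Nabil.
Amira is living and takes 3/80.
Bashir is living and takes 3/80.
Zuhair is living and takes 3/80.
Nabil is living and takes 3/80.
Umar predeceased; the 3/20 allotted to Umar's branch passes to Umar's issue by representation.
The 3/20 is divided into 4 equal shares of 3/80 among Widad, Farouk, Hamid, Yasmin.
Widad is living and takes 3/80.
Farouk is living and takes 3/80.
Hamid is living and takes 3/80.
Yasmin is living and takes 3/80.
Ibtisam is living and takes 3/20.

Amira 3/80; Bashir 3/80; Farouk 3/80; Hamid 3/80; Hanan 3/80; Ibtisam 3/20; Jamal 3/80; Karim 3/80; Layth 2/5; Nabil 3/80; Tariq 3/80; Widad 3/80; Yasmin 3/80; Zuhair 3/80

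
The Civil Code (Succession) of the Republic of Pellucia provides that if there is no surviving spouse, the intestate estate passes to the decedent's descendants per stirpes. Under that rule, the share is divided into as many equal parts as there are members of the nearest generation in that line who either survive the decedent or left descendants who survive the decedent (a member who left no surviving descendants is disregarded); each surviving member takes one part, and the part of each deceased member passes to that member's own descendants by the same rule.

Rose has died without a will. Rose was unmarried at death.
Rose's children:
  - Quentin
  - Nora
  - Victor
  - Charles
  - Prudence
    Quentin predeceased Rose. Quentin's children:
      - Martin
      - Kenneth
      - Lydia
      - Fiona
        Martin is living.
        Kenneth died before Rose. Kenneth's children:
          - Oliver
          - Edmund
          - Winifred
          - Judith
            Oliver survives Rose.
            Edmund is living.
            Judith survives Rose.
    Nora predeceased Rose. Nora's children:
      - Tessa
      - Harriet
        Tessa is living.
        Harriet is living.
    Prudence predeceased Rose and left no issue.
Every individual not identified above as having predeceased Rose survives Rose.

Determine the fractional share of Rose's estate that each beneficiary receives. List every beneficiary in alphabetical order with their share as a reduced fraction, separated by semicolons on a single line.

Charles 1/4; Edmund 1/64; Fiona 1/16; Harriet 1/8; Judith 1/64; Lydia 1/16; Martin 1/16; Oliver 1/64; Tessa 1/8; Victor 1/4; Winifred 1/64

There is no surviving spouse, so the entire estate passes to Rose's descendants per stirpes.
Prudence left no surviving issue, so that branch lapses and is disregarded.
The estate is divided into 4 equal shares of 1/4 among Quentin, Nora, Victor, Charles.
Quentin predeceased; the 1/4 allotted to Quentin's branch passes to Quentin's issue by representation.
The 1/4 is divided into 4 equal shares of 1/16 among Martin, Kenneth, Lydia, Fiona.
Martin is living and takes 1/16.
Kenneth predeceased; the 1/16 allotted to Kenneth's branch passes to Kenneth's issue by representation.
The 1/16 is divided into 4 equal shares of 1/64 among Oliver, Edmund, Winifred, Judith.
Oliver is living and takes 1/64.
Edmund is living and takes 1/64.
Winifred is living and takes 1/64.
Judith is living and takes 1/64.
Lydia is living and takes 1/16.
Fiona is living and takes 1/16.
Nora predeceased; the 1/4 allotted to Nora's branch passes to Nora's issue by representation.
The 1/4 is divided into 2 equal shares of 1/8 among Tessa, Harriet.
Tessa is living and takes 1/8.
Harriet is living and takes 1/8.
Victor is living and takes 1/4.
Charles is living and takes 1/4.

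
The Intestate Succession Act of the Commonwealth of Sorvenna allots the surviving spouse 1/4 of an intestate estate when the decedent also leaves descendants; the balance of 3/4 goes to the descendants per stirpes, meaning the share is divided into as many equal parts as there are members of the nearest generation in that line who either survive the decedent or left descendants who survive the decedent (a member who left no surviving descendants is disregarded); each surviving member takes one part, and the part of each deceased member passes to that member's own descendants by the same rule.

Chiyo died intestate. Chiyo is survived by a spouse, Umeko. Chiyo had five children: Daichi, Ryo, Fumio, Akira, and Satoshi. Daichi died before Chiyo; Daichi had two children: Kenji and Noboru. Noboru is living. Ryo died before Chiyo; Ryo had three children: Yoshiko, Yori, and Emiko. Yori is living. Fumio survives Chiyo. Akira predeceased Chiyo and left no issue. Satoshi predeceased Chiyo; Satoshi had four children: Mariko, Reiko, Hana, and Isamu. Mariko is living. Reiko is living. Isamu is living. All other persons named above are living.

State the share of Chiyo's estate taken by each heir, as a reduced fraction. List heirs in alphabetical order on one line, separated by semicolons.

Emiko 1/16; Fumio 3/16; Hana 3/64; Isamu 3/64; Kenji 3/32; Mariko 3/64; Noboru 3/32; Reiko 3/64; Umeko 1/4; Yori 1/16; Yoshiko 1/16

Umeko, as surviving spouse, takes 1/4.
The remaining 3/4 passes to Chiyo's descendants per stirpes.
Akira left no surviving issue, so that branch lapses and is disregarded.
The 3/4 is divided into 4 equal shares of 3/16 among Daichi, Ryo, Fumio, Satoshi.
Daichi predeceased; the 3/16 allotted to Daichi's branch passes to Daichi's issue by representation.
The 3/16 is divided into 2 equal shares of 3/32 among Kenji, Noboru.
Kenji is living and takes 3/32.
Noboru is living and takes 3/32.
Ryo predeceased; the 3/16 allotted to Ryo's branch passes to Ryo's issue by representation.
The 3/16 is divided into 3 equal shares of 1/16 among Yoshiko, Yori, Emiko.
Yoshiko is living and takes 1/16.
Yori is living and takes 1/16.
Emiko is living and takes 1/16.
Fumio is living and takes 3/16.
Satoshi predeceased; the 3/16 allotted to Satoshi's branch passes to Satoshi's issue by representation.
The 3/16 is divided into 4 equal shares of 3/64 among Mariko, Reiko, Hana, Isamu.
Mariko is living and takes 3/64.
Reiko is living and takes 3/64.
Hana is living and takes 3/64.
Isamu is living and takes 3/64.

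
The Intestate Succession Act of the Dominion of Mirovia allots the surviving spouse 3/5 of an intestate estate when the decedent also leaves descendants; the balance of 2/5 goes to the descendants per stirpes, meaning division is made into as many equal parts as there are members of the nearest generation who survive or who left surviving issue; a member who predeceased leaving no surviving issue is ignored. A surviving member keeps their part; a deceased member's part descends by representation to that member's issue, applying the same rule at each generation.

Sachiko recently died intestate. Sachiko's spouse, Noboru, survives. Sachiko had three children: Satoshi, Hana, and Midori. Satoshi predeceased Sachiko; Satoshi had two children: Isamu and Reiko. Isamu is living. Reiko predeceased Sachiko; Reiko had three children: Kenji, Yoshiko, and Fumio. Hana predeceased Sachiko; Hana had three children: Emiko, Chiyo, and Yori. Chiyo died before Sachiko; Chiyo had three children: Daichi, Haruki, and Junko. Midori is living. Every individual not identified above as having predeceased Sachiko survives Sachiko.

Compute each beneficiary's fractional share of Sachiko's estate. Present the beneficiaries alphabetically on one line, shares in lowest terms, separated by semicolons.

Daichi 2/135; Emiko 2/45; Fumio 1/45; Haruki 2/135; Isamu 1/15; Junko 2/135; Kenji 1/45; Midori 2/15; Noboru 3/5; Yori 2/45; Yoshiko 1/45

Noboru, as surviving spouse, takes 3/5.
The remaining 2/5 passes to Sachiko's descendants per stirpes.
The 2/5 is divided into 3 equal shares of 2/15 among Satoshi, Hana, Midori.
Satoshi predeceased; the 2/15 allotted to Satoshi's branch passes to Satoshi's issue by representation.
The 2/15 is divided into 2 equal shares of 1/15 among Isamu, Reiko.
Isamu is living and takes 1/15.
Reiko predeceased; the 1/15 allotted to Reiko's branch passes to Reiko's issue by representation.
The 1/15 is divided into 3 equal shares of 1/45 among Kenji, Yoshiko, Fumio.
Kenji is living and takes 1/45.
Yoshiko is living and takes 1/45.
Fumio is living and takes 1/45.
Hana predeceased; the 2/15 allotted to Hana's branch passes to Hana's issue by representation.
The 2/15 is divided into 3 equal shares of 2/45 among Emiko, Chiyo, Yori.
Emiko is living and takes 2/45.
Chiyo predeceased; the 2/45 allotted to Chiyo's branch passes to Chiyo's issue by representation.
The 2/45 is divided into 3 equal shares of 2/135 among Daichi, Haruki, Junko.
Daichi is living and takes 2/135.
Haruki is living and takes 2/135.
Junko is living and takes 2/135.
Yori is living and takes 2/45.
Midori is living and takes 2/15.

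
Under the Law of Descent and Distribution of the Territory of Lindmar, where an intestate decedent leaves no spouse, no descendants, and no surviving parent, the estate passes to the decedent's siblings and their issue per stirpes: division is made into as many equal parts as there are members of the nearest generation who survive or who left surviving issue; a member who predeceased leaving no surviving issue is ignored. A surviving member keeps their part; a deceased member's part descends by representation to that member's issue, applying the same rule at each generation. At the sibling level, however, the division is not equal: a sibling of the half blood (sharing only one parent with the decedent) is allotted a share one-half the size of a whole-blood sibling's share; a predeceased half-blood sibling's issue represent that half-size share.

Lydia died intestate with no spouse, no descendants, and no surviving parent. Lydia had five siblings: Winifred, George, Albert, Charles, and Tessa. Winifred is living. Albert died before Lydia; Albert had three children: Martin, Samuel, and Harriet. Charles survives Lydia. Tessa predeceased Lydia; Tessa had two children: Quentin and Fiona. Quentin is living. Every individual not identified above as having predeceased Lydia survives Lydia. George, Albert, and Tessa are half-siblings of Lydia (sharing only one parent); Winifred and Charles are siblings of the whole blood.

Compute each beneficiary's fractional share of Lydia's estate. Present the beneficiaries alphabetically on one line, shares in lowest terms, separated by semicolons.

Charles 2/7; Fiona 1/14; George 1/7; Harriet 1/21; Martin 1/21; Quentin 1/14; Samuel 1/21; Winifred 2/7

No spouse, descendants, or parent survives, so the estate passes to Lydia's siblings per stirpes.
Half-blood siblings count for one-half the weight of whole-blood siblings at the initial division.
Dividing 1 in proportion to weights (total weight 7/2): Winifred (weight 1) → 2/7; George (weight 1/2) → 1/7; Albert (weight 1/2) → 1/7; Charles (weight 1) → 2/7; Tessa (weight 1/2) → 1/7.
Winifred is living and takes 2/7.
George is living and takes 1/7.
Albert predeceased; the 1/7 allotted to Albert's branch passes to Albert's issue by representation.
The 1/7 is divided into 3 equal shares of 1/21 among Martin, Samuel, Harriet.
Martin is living and takes 1/21.
Samuel is living and takes 1/21.
Harriet is living and takes 1/21.
Charles is living and takes 2/7.
Tessa predeceased; the 1/7 allotted to Tessa's branch passes to Tessa's issue by representation.
The 1/7 is divided into 2 equal shares of 1/14 among Quentin, Fiona.
Quentin is living and takes 1/14.
Fiona is living and takes 1/14.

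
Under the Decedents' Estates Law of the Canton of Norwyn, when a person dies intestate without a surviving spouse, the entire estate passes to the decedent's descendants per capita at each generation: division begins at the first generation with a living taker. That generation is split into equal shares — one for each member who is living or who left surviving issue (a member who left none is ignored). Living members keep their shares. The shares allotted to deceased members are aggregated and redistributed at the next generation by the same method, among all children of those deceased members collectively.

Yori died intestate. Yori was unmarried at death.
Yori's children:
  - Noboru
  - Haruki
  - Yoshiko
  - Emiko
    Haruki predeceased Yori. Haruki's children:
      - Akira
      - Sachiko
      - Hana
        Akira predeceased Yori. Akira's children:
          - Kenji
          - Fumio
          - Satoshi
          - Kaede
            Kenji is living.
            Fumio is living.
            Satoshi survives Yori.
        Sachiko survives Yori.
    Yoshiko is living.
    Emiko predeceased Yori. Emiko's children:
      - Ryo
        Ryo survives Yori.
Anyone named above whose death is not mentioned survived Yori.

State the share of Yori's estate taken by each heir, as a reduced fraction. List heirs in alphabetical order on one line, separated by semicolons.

There is no surviving spouse, so the entire estate passes to Yori's descendants per capita at each generation.
At generation 1 (Noboru, Haruki, Yoshiko, Emiko) there are 4 shares of (1)/4 = 1/4 each.
Living: Noboru and Yoshiko — each takes 1/4.
Deceased: Haruki and Emiko. Their combined 1/2 is pooled and carried to generation 2.
At generation 2 (Akira, Sachiko, Hana, Ryo) there are 4 shares of (1/2)/4 = 1/8 each.
Living: Sachiko, Hana, and Ryo — each takes 1/8.
Deceased: Akira. That 1/8 share is carried to generation 3.
At generation 3 (Kenji, Fumio, Satoshi, Kaede) there are 4 shares of (1/8)/4 = 1/32 each.
Living: Kenji, Fumio, Satoshi, and Kaede — each takes 1/32.

Fumio 1/32; Hana 1/8; Kaede 1/32; Kenji 1/32; Noboru 1/4; Ryo 1/8; Sachiko 1/8; Satoshi 1/32; Yoshiko 1/4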